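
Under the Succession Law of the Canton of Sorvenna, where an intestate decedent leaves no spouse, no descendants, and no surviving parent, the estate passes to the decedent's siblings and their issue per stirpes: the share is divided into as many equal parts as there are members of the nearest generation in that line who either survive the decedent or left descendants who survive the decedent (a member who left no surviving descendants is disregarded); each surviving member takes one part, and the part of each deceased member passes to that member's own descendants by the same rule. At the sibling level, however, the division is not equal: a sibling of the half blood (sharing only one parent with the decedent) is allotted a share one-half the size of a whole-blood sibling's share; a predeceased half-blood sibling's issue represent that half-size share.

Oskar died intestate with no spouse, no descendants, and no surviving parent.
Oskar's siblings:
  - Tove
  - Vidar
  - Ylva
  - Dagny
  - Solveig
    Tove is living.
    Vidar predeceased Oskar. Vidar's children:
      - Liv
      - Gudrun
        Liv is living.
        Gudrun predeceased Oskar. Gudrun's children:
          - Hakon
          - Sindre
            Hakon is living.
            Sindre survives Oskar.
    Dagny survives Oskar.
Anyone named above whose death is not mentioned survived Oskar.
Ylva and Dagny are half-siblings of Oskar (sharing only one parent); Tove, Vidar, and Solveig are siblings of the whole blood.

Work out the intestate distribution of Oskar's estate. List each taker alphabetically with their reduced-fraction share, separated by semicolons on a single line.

No spouse, descendants, or parent survives, so the estate passes to Oskar's siblings per stirpes.
Half-blood siblings count for one-half the weight of whole-blood siblings at the initial division.
Dividing 1 in proportion to weights (total weight 4): Tove (weight 1) → 1/4; Vidar (weight 1) → 1/4; Ylva (weight 1/2) → 1/8; Dagny (weight 1/2) → 1/8; Solveig (weight 1) → 1/4.
Tove is living and takes 1/4.
Vidar predeceased; the 1/4 allotted to Vidar's branch passes to Vidar's issue by representation.
The 1/4 is divided into 2 equal shares of 1/8 among Liv, Gudrun.
Liv is living and takes 1/8.
Gudrun predeceased; the 1/8 allotted to Gudrun's branch passes to Gudrun's issue by representation.
The 1/8 is divided into 2 equal shares of 1/16 among Hakon, Sindre.
Hakon is living and takes 1/16.
Sindre is living and takes 1/16.
Ylva is living and takes 1/8.
Dagny is living and takes 1/8.
Solveig is living and takes 1/4.

Dagny 1/8; Hakon 1/16; Liv 1/8; Sindre 1/16; Solveig 1/4; Tove 1/4; Ylva 1/8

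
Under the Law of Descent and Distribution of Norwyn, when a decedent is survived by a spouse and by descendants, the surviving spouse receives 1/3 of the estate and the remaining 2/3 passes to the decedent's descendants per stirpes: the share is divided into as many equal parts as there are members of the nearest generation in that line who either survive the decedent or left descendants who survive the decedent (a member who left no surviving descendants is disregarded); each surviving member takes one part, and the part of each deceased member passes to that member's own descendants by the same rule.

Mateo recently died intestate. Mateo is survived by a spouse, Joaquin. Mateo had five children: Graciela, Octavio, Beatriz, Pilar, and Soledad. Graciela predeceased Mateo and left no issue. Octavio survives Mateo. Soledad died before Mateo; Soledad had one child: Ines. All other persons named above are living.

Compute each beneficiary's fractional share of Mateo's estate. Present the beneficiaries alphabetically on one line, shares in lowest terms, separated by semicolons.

Beatriz 1/6; Ines 1/6; Joaquin 1/3; Octavio 1/6; Pilar 1/6

Joaquin, as surviving spouse, takes 1/3.
The remaining 2/3 passes to Mateo's descendants per stirpes.
Graciela left no surviving issue, so that branch lapses and is disregarded.
The 2/3 is divided into 4 equal shares of 1/6 among Octavio, Beatriz, Pilar, Soledad.
Octavio is living and takes 1/6.
Beatriz is living and takes 1/6.
Pilar is living and takes 1/6.
Soledad predeceased; the 1/6 allotted to Soledad's branch passes to Soledad's issue by representation.
Ines is the sole taker at this level and receives the full 1/6.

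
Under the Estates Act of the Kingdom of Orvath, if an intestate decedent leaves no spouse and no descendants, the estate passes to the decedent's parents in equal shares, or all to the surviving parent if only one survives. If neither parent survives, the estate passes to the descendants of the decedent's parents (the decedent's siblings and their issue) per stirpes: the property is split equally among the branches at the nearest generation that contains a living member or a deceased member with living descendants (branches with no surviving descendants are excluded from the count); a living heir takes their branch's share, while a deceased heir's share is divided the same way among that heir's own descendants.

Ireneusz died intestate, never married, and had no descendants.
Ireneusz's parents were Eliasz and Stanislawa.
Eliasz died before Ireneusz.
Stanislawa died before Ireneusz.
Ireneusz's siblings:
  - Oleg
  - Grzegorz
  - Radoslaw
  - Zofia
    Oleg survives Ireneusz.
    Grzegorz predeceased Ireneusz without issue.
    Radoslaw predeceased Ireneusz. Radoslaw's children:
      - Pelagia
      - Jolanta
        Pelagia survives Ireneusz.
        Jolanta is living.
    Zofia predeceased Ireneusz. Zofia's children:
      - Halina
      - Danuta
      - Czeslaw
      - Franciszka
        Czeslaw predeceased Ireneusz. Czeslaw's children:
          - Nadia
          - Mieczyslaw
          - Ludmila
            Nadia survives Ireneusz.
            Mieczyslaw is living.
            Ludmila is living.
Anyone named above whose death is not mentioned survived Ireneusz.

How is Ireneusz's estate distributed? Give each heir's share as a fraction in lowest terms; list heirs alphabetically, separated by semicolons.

Danuta 1/12; Franciszka 1/12; Halina 1/12; Jolanta 1/6; Ludmila 1/36; Mieczyslaw 1/36; Nadia 1/36; Oleg 1/3; Pelagia 1/6

Neither parent survives and there are no descendants, so the estate passes to Ireneusz's siblings and their issue per stirpes.
Grzegorz left no surviving issue, so that branch lapses and is disregarded.
The estate is divided into 3 equal shares of 1/3 among Oleg, Radoslaw, Zofia.
Oleg is living and takes 1/3.
Radoslaw predeceased; the 1/3 allotted to Radoslaw's branch passes to Radoslaw's issue by representation.
The 1/3 is divided into 2 equal shares of 1/6 among Pelagia, Jolanta.
Pelagia is living and takes 1/6.
Jolanta is living and takes 1/6.
Zofia predeceased; the 1/3 allotted to Zofia's branch passes to Zofia's issue by representation.
The 1/3 is divided into 4 equal shares of 1/12 among Halina, Danuta, Czeslaw, Franciszka.
Halina is living and takes 1/12.
Danuta is living and takes 1/12.
Czeslaw predeceased; the 1/12 allotted to Czeslaw's branch passes to Czeslaw's issue by representation.
The 1/12 is divided into 3 equal shares of 1/36 among Nadia, Mieczyslaw, Ludmila.
Nadia is living and takes 1/36.
Mieczyslaw is living and takes 1/36.
Ludmila is living and takes 1/36.
Franciszka is living and takes 1/12.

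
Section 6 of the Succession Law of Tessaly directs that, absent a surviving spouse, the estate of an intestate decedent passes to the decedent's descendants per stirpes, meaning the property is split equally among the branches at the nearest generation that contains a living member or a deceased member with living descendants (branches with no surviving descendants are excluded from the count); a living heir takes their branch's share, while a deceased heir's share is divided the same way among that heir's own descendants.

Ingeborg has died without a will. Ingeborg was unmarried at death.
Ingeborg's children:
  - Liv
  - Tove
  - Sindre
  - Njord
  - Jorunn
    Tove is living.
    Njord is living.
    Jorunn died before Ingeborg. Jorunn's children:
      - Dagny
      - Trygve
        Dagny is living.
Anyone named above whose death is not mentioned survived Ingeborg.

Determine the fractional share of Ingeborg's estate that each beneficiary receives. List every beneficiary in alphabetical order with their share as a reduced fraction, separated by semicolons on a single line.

There is no surviving spouse, so the entire estate passes to Ingeborg's descendants per stirpes.
The estate is divided into 5 equal shares of 1/5 among Liv, Tove, Sindre, Njord, Jorunn.
Liv is living and takes 1/5.
Tove is living and takes 1/5.
Sindre is living and takes 1/5.
Njord is living and takes 1/5.
Jorunn predeceased; the 1/5 allotted to Jorunn's branch passes to Jorunn's issue by representation.
The 1/5 is divided into 2 equal shares of 1/10 among Dagny, Trygve.
Dagny is living and takes 1/10.
Trygve is living and takes 1/10.

Dagny 1/10; Liv 1/5; Njord 1/5; Sindre 1/5; Tove 1/5; Trygve 1/10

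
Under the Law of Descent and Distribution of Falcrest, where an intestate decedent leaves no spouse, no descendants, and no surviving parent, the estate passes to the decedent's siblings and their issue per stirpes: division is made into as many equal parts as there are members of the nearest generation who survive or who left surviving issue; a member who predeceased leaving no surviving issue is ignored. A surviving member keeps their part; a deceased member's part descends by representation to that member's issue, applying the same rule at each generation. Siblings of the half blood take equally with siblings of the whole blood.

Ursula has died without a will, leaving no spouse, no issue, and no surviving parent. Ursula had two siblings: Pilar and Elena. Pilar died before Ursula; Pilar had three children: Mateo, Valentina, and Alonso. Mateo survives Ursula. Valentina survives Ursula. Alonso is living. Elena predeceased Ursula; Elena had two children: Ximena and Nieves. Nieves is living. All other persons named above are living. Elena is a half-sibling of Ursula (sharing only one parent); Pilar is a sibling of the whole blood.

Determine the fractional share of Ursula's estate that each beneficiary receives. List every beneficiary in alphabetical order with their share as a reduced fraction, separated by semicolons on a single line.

No spouse, descendants, or parent survives, so the estate passes to Ursula's siblings per stirpes.
Half-blood and whole-blood siblings take equally under the stated rule.
The estate is divided into 2 equal shares of 1/2 among Pilar, Elena.
Pilar predeceased; the 1/2 allotted to Pilar's branch passes to Pilar's issue by representation.
The 1/2 is divided into 3 equal shares of 1/6 among Mateo, Valentina, Alonso.
Mateo is living and takes 1/6.
Valentina is living and takes 1/6.
Alonso is living and takes 1/6.
Elena predeceased; the 1/2 allotted to Elena's branch passes to Elena's issue by representation.
The 1/2 is divided into 2 equal shares of 1/4 among Ximena, Nieves.
Ximena is living and takes 1/4.
Nieves is living and takes 1/4.

Alonso 1/6; Mateo 1/6; Nieves 1/4; Valentina 1/6; Ximena 1/4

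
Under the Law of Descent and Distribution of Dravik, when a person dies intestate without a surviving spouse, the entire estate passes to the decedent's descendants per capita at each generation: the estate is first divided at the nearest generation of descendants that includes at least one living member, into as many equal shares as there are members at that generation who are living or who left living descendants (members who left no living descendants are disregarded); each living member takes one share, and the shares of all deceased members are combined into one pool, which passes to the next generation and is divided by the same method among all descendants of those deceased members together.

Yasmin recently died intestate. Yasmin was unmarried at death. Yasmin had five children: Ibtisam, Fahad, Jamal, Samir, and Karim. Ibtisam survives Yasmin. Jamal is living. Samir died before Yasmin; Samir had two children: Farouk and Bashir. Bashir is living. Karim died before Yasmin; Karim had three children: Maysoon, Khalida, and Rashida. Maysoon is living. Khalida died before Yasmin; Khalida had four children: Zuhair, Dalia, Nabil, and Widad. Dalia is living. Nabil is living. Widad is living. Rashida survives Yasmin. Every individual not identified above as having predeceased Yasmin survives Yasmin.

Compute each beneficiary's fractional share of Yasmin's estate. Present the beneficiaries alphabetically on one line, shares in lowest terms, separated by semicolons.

Bashir 2/25; Dalia 1/50; Fahad 1/5; Farouk 2/25; Ibtisam 1/5; Jamal 1/5; Maysoon 2/25; Nabil 1/50; Rashida 2/25; Widad 1/50; Zuhair 1/50

There is no surviving spouse, so the entire estate passes to Yasmin's descendants per capita at each generation.
At generation 1 (Ibtisam, Fahad, Jamal, Samir, Karim) there are 5 shares of (1)/5 = 1/5 each.
Living: Ibtisam, Fahad, and Jamal — each takes 1/5.
Deceased: Samir and Karim. Their combined 2/5 is pooled and carried to generation 2.
At generation 2 (Farouk, Bashir, Maysoon, Khalida, Rashida) there are 5 shares of (2/5)/5 = 2/25 each.
Living: Farouk, Bashir, Maysoon, and Rashida — each takes 2/25.
Deceased: Khalida. That 2/25 share is carried to generation 3.
At generation 3 (Zuhair, Dalia, Nabil, Widad) there are 4 shares of (2/25)/4 = 1/50 each.
Living: Zuhair, Dalia, Nabil, and Widad — each takes 1/50.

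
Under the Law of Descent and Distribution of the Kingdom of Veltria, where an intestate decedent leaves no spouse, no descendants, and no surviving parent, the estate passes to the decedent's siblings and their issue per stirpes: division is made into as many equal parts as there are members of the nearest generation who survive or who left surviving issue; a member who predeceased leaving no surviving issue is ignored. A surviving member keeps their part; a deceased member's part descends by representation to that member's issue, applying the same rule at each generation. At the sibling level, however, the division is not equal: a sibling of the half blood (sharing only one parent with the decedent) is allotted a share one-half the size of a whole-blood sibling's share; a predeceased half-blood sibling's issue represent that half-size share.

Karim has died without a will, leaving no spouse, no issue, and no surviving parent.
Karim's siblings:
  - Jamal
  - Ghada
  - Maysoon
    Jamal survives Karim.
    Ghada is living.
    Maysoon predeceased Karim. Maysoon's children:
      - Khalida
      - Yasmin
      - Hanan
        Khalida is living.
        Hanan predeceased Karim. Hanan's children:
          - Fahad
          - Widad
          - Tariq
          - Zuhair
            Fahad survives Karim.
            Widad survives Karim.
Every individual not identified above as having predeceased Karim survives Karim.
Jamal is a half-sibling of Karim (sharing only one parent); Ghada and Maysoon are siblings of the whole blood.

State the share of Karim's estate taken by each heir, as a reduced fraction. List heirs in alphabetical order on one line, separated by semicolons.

Fahad 1/30; Ghada 2/5; Jamal 1/5; Khalida 2/15; Tariq 1/30; Widad 1/30; Yasmin 2/15; Zuhair 1/30

No spouse, descendants, or parent survives, so the estate passes to Karim's siblings per stirpes.
Half-blood siblings count for one-half the weight of whole-blood siblings at the initial division.
Dividing 1 in proportion to weights (total weight 5/2): Jamal (weight 1/2) → 1/5; Ghada (weight 1) → 2/5; Maysoon (weight 1) → 2/5.
Jamal is living and takes 1/5.
Ghada is living and takes 2/5.
Maysoon predeceased; the 2/5 allotted to Maysoon's branch passes to Maysoon's issue by representation.
The 2/5 is divided into 3 equal shares of 2/15 among Khalida, Yasmin, Hanan.
Khalida is living and takes 2/15.
Yasmin is living and takes 2/15.
Hanan predeceased; the 2/15 allotted to Hanan's branch passes to Hanan's issue by representation.
The 2/15 is divided into 4 equal shares of 1/30 among Fahad, Widad, Tariq, Zuhair.
Fahad is living and takes 1/30.
Widad is living and takes 1/30.
Tariq is living and takes 1/30.
Zuhair is living and takes 1/30.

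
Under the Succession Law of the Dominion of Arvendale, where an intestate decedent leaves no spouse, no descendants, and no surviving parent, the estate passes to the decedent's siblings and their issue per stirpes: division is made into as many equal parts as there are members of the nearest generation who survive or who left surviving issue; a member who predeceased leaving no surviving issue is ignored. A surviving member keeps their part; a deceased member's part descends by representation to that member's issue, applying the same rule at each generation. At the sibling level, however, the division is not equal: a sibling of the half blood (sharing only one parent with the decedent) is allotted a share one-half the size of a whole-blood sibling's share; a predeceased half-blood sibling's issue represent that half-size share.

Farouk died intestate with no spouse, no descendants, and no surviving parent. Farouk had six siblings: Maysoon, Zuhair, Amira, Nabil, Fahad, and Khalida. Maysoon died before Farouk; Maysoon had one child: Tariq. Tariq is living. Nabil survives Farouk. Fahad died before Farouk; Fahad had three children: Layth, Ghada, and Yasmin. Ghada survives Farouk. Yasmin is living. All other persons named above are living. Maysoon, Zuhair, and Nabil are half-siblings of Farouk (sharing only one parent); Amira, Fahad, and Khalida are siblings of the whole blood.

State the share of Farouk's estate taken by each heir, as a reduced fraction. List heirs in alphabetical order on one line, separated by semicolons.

Amira 2/9; Ghada 2/27; Khalida 2/9; Layth 2/27; Nabil 1/9; Tariq 1/9; Yasmin 2/27; Zuhair 1/9

No spouse, descendants, or parent survives, so the estate passes to Farouk's siblings per stirpes.
Half-blood siblings count for one-half the weight of whole-blood siblings at the initial division.
Dividing 1 in proportion to weights (total weight 9/2): Maysoon (weight 1/2) → 1/9; Zuhair (weight 1/2) → 1/9; Amira (weight 1) → 2/9; Nabil (weight 1/2) → 1/9; Fahad (weight 1) → 2/9; Khalida (weight 1) → 2/9.
Maysoon predeceased; the 1/9 allotted to Maysoon's branch passes to Maysoon's issue by representation.
Tariq is the sole taker at this level and receives the full 1/9.
Zuhair is living and takes 1/9.
Amira is living and takes 2/9.
Nabil is living and takes 1/9.
Fahad predeceased; the 2/9 allotted to Fahad's branch passes to Fahad's issue by representation.
The 2/9 is divided into 3 equal shares of 2/27 among Layth, Ghada, Yasmin.
Layth is living and takes 2/27.
Ghada is living and takes 2/27.
Yasmin is living and takes 2/27.
Khalida is living and takes 2/9.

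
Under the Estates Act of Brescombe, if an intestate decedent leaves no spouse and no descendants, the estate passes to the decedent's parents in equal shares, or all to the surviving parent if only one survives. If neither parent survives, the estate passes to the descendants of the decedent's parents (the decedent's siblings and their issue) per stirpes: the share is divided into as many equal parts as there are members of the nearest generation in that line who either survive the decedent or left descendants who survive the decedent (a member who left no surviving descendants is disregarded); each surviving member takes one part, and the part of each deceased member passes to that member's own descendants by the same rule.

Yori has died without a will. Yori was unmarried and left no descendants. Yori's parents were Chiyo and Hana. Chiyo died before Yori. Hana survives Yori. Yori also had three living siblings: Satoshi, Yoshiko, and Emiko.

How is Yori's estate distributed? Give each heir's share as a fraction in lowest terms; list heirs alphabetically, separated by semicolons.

Only one parent, Hana, survives, so Hana takes the entire estate. The siblings take nothing because a surviving parent has priority.

Hana 1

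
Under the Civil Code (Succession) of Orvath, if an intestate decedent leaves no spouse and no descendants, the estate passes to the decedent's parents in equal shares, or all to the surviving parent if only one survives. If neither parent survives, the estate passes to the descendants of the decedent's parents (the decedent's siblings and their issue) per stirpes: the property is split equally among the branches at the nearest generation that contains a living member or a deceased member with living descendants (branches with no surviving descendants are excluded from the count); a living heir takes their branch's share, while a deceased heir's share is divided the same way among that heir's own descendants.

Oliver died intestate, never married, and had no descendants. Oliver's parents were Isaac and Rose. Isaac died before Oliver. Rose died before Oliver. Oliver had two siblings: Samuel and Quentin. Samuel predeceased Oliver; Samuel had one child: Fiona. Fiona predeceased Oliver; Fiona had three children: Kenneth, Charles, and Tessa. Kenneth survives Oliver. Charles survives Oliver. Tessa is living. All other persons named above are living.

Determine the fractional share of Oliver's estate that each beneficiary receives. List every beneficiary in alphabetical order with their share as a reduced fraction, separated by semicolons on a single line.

Neither parent survives and there are no descendants, so the estate passes to Oliver's siblings and their issue per stirpes.
The estate is divided into 2 equal shares of 1/2 among Samuel, Quentin.
Samuel predeceased; the 1/2 allotted to Samuel's branch passes to Samuel's issue by representation.
Fiona's line is the sole branch at this level, so the full 1/2 passes to Fiona's issue by representation.
The 1/2 is divided into 3 equal shares of 1/6 among Kenneth, Charles, Tessa.
Kenneth is living and takes 1/6.
Charles is living and takes 1/6.
Tessa is living and takes 1/6.
Quentin is living and takes 1/2.

Charles 1/6; Kenneth 1/6; Quentin 1/2; Tessa 1/6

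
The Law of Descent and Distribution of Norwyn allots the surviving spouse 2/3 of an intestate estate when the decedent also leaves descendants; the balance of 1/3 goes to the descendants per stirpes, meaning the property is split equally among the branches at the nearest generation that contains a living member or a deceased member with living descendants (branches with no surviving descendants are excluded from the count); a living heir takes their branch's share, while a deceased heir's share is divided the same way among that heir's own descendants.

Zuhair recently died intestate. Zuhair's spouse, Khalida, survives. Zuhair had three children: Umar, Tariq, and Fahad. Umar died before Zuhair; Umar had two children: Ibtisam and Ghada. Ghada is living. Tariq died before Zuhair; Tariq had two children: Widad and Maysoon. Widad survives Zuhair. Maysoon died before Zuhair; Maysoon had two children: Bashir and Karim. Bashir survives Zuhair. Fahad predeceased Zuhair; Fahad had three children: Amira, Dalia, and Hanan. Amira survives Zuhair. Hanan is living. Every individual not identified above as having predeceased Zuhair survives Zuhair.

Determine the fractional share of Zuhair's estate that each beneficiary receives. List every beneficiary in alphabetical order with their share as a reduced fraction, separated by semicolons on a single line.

Khalida, as surviving spouse, takes 2/3.
The remaining 1/3 passes to Zuhair's descendants per stirpes.
The 1/3 is divided into 3 equal shares of 1/9 among Umar, Tariq, Fahad.
Umar predeceased; the 1/9 allotted to Umar's branch passes to Umar's issue by representation.
The 1/9 is divided into 2 equal shares of 1/18 among Ibtisam, Ghada.
Ibtisam is living and takes 1/18.
Ghada is living and takes 1/18.
Tariq predeceased; the 1/9 allotted to Tariq's branch passes to Tariq's issue by representation.
The 1/9 is divided into 2 equal shares of 1/18 among Widad, Maysoon.
Widad is living and takes 1/18.
Maysoon predeceased; the 1/18 allotted to Maysoon's branch passes to Maysoon's issue by representation.
The 1/18 is divided into 2 equal shares of 1/36 among Bashir, Karim.
Bashir is living and takes 1/36.
Karim is living and takes 1/36.
Fahad predeceased; the 1/9 allotted to Fahad's branch passes to Fahad's issue by representation.
The 1/9 is divided into 3 equal shares of 1/27 among Amira, Dalia, Hanan.
Amira is living and takes 1/27.
Dalia is living and takes 1/27.
Hanan is living and takes 1/27.

Amira 1/27; Bashir 1/36; Dalia 1/27; Ghada 1/18; Hanan 1/27; Ibtisam 1/18; Karim 1/36; Khalida 2/3; Widad 1/18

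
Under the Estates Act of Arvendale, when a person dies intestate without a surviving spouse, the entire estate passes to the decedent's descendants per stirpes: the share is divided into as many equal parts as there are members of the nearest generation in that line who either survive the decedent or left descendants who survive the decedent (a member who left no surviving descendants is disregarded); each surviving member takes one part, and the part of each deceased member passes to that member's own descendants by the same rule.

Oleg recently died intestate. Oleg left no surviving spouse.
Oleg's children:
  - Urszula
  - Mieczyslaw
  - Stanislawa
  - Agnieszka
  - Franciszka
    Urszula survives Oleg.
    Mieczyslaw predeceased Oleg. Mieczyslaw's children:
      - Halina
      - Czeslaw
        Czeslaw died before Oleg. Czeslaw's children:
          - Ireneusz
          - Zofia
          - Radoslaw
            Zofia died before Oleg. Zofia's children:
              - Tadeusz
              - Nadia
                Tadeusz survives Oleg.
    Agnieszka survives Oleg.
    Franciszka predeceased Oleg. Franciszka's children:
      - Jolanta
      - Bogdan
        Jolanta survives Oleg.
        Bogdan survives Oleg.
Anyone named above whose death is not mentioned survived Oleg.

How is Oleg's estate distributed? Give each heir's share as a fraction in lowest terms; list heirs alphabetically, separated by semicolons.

Agnieszka 1/5; Bogdan 1/10; Halina 1/10; Ireneusz 1/30; Jolanta 1/10; Nadia 1/60; Radoslaw 1/30; Stanislawa 1/5; Tadeusz 1/60; Urszula 1/5

There is no surviving spouse, so the entire estate passes to Oleg's descendants per stirpes.
The estate is divided into 5 equal shares of 1/5 among Urszula, Mieczyslaw, Stanislawa, Agnieszka, Franciszka.
Urszula is living and takes 1/5.
Mieczyslaw predeceased; the 1/5 allotted to Mieczyslaw's branch passes to Mieczyslaw's issue by representation.
The 1/5 is divided into 2 equal shares of 1/10 among Halina, Czeslaw.
Halina is living and takes 1/10.
Czeslaw predeceased; the 1/10 allotted to Czeslaw's branch passes to Czeslaw's issue by representation.
The 1/10 is divided into 3 equal shares of 1/30 among Ireneusz, Zofia, Radoslaw.
Ireneusz is living and takes 1/30.
Zofia predeceased; the 1/30 allotted to Zofia's branch passes to Zofia's issue by representation.
The 1/30 is divided into 2 equal shares of 1/60 among Tadeusz, Nadia.
Tadeusz is living and takes 1/60.
Nadia is living and takes 1/60.
Radoslaw is living and takes 1/30.
Stanislawa is living and takes 1/5.
Agnieszka is living and takes 1/5.
Franciszka predeceased; the 1/5 allotted to Franciszka's branch passes to Franciszka's issue by representation.
The 1/5 is divided into 2 equal shares of 1/10 among Jolanta, Bogdan.
Jolanta is living and takes 1/10.
Bogdan is living and takes 1/10.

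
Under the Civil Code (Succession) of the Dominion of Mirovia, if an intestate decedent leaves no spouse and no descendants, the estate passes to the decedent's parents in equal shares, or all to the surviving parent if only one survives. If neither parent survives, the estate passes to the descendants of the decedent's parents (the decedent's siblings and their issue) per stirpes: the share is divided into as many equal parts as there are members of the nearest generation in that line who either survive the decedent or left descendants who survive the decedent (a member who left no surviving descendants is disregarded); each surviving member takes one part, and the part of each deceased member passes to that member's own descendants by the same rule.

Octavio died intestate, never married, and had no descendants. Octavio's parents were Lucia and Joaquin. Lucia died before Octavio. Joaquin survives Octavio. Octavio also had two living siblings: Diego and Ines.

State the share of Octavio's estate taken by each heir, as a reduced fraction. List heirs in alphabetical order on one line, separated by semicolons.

Joaquin 1

Only one parent, Joaquin, survives, so Joaquin takes the entire estate. The siblings take nothing because a surviving parent has priority.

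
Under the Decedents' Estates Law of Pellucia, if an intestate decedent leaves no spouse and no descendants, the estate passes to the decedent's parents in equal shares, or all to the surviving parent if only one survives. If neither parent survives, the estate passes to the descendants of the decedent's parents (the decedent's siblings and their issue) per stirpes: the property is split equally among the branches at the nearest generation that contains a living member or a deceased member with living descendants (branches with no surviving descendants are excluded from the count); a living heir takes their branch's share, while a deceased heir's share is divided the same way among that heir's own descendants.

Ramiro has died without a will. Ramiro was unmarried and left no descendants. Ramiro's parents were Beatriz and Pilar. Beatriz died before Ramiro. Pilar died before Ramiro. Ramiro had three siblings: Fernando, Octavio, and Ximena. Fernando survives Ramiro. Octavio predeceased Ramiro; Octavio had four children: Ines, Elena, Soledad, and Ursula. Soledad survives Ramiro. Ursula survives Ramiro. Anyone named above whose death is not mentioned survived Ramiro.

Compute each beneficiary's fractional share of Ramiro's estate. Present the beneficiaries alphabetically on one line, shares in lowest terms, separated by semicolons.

Neither parent survives and there are no descendants, so the estate passes to Ramiro's siblings and their issue per stirpes.
The estate is divided into 3 equal shares of 1/3 among Fernando, Octavio, Ximena.
Fernando is living and takes 1/3.
Octavio predeceased; the 1/3 allotted to Octavio's branch passes to Octavio's issue by representation.
The 1/3 is divided into 4 equal shares of 1/12 among Ines, Elena, Soledad, Ursula.
Ines is living and takes 1/12.
Elena is living and takes 1/12.
Soledad is living and takes 1/12.
Ursula is living and takes 1/12.
Ximena is living and takes 1/3.

Elena 1/12; Fernando 1/3; Ines 1/12; Soledad 1/12; Ursula 1/12; Ximena 1/3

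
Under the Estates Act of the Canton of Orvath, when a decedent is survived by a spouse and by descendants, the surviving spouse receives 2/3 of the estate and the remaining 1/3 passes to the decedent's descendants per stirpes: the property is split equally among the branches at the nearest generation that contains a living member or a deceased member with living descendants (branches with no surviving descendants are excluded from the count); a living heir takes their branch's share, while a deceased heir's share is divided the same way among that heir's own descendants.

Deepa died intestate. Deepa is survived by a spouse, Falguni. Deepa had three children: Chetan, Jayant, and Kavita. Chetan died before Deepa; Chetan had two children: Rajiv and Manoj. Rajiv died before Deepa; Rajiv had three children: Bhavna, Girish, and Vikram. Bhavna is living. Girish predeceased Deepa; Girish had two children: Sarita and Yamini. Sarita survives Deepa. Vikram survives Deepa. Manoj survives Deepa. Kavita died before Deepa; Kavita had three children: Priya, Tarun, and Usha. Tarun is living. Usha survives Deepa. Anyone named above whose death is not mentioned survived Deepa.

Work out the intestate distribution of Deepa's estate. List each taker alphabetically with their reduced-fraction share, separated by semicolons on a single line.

Bhavna 1/54; Falguni 2/3; Jayant 1/9; Manoj 1/18; Priya 1/27; Sarita 1/108; Tarun 1/27; Usha 1/27; Vikram 1/54; Yamini 1/108

Falguni, as surviving spouse, takes 2/3.
The remaining 1/3 passes to Deepa's descendants per stirpes.
The 1/3 is divided into 3 equal shares of 1/9 among Chetan, Jayant, Kavita.
Chetan predeceased; the 1/9 allotted to Chetan's branch passes to Chetan's issue by representation.
The 1/9 is divided into 2 equal shares of 1/18 among Rajiv, Manoj.
Rajiv predeceased; the 1/18 allotted to Rajiv's branch passes to Rajiv's issue by representation.
The 1/18 is divided into 3 equal shares of 1/54 among Bhavna, Girish, Vikram.
Bhavna is living and takes 1/54.
Girish predeceased; the 1/54 allotted to Girish's branch passes to Girish's issue by representation.
The 1/54 is divided into 2 equal shares of 1/108 among Sarita, Yamini.
Sarita is living and takes 1/108.
Yamini is living and takes 1/108.
Vikram is living and takes 1/54.
Manoj is living and takes 1/18.
Jayant is living and takes 1/9.
Kavita predeceased; the 1/9 allotted to Kavita's branch passes to Kavita's issue by representation.
The 1/9 is divided into 3 equal shares of 1/27 among Priya, Tarun, Usha.
Priya is living and takes 1/27.
Tarun is living and takes 1/27.
Usha is living and takes 1/27.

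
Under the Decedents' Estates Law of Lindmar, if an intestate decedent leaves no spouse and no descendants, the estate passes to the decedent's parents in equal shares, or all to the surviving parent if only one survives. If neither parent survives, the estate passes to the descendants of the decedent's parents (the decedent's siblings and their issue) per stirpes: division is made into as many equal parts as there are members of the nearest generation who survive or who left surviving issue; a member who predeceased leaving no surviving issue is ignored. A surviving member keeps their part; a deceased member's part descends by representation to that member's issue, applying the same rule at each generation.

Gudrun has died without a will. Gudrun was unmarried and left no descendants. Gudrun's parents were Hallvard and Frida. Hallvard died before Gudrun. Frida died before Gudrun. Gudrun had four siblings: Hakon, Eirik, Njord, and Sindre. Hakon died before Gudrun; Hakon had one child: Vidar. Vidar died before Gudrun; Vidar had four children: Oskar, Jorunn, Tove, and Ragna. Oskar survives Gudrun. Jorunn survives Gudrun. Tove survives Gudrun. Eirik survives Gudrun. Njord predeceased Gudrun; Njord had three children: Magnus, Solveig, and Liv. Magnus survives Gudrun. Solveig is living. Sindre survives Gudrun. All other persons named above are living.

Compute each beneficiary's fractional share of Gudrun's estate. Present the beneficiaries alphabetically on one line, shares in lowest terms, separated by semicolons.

Eirik 1/4; Jorunn 1/16; Liv 1/12; Magnus 1/12; Oskar 1/16; Ragna 1/16; Sindre 1/4; Solveig 1/12; Tove 1/16

Neither parent survives and there are no descendants, so the estate passes to Gudrun's siblings and their issue per stirpes.
The estate is divided into 4 equal shares of 1/4 among Hakon, Eirik, Njord, Sindre.
Hakon predeceased; the 1/4 allotted to Hakon's branch passes to Hakon's issue by representation.
Vidar's line is the sole branch at this level, so the full 1/4 passes to Vidar's issue by representation.
The 1/4 is divided into 4 equal shares of 1/16 among Oskar, Jorunn, Tove, Ragna.
Oskar is living and takes 1/16.
Jorunn is living and takes 1/16.
Tove is living and takes 1/16.
Ragna is living and takes 1/16.
Eirik is living and takes 1/4.
Njord predeceased; the 1/4 allotted to Njord's branch passes to Njord's issue by representation.
The 1/4 is divided into 3 equal shares of 1/12 among Magnus, Solveig, Liv.
Magnus is living and takes 1/12.
Solveig is living and takes 1/12.
Liv is living and takes 1/12.
Sindre is living and takes 1/4.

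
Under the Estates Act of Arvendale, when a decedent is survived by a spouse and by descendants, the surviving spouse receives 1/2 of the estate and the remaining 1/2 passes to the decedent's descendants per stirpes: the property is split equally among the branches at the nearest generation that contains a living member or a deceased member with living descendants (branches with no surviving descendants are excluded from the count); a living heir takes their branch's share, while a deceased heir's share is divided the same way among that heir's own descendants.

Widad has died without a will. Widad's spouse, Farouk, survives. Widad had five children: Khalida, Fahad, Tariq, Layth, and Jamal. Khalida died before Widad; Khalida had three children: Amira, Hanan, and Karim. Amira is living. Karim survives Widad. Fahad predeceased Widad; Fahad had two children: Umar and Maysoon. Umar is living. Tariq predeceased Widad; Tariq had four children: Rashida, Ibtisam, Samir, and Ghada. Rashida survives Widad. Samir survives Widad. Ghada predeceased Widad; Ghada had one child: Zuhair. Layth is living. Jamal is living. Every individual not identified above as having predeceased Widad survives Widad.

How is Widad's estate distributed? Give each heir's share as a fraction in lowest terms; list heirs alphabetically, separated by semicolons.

Amira 1/30; Farouk 1/2; Hanan 1/30; Ibtisam 1/40; Jamal 1/10; Karim 1/30; Layth 1/10; Maysoon 1/20; Rashida 1/40; Samir 1/40; Umar 1/20; Zuhair 1/40

Farouk, as surviving spouse, takes 1/2.
The remaining 1/2 passes to Widad's descendants per stirpes.
The 1/2 is divided into 5 equal shares of 1/10 among Khalida, Fahad, Tariq, Layth, Jamal.
Khalida predeceased; the 1/10 allotted to Khalida's branch passes to Khalida's issue by representation.
The 1/10 is divided into 3 equal shares of 1/30 among Amira, Hanan, Karim.
Amira is living and takes 1/30.
Hanan is living and takes 1/30.
Karim is living and takes 1/30.
Fahad predeceased; the 1/10 allotted to Fahad's branch passes to Fahad's issue by representation.
The 1/10 is divided into 2 equal shares of 1/20 among Umar, Maysoon.
Umar is living and takes 1/20.
Maysoon is living and takes 1/20.
Tariq predeceased; the 1/10 allotted to Tariq's branch passes to Tariq's issue by representation.
The 1/10 is divided into 4 equal shares of 1/40 among Rashida, Ibtisam, Samir, Ghada.
Rashida is living and takes 1/40.
Ibtisam is living and takes 1/40.
Samir is living and takes 1/40.
Ghada predeceased; the 1/40 allotted to Ghada's branch passes to Ghada's issue by representation.
Zuhair is the sole taker at this level and receives the full 1/40.
Layth is living and takes 1/10.
Jamal is living and takes 1/10.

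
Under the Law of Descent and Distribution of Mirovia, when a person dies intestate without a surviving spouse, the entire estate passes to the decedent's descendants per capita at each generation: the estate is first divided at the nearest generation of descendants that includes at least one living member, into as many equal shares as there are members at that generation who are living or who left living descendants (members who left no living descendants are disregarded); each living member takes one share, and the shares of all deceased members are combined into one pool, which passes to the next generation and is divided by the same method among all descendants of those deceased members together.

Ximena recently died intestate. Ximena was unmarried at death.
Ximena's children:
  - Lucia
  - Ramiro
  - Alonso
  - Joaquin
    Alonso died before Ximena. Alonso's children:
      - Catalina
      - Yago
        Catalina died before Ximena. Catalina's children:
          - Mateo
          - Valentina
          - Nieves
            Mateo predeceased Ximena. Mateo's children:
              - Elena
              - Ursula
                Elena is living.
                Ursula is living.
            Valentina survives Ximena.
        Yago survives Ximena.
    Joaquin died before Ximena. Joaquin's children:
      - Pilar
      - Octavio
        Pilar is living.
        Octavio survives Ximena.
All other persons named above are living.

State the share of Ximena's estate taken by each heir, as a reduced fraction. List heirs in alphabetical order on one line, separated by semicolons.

Elena 1/48; Lucia 1/4; Nieves 1/24; Octavio 1/8; Pilar 1/8; Ramiro 1/4; Ursula 1/48; Valentina 1/24; Yago 1/8

There is no surviving spouse, so the entire estate passes to Ximena's descendants per capita at each generation.
At generation 1 (Lucia, Ramiro, Alonso, Joaquin) there are 4 shares of (1)/4 = 1/4 each.
Living: Lucia and Ramiro — each takes 1/4.
Deceased: Alonso and Joaquin. Their combined 1/2 is pooled and carried to generation 2.
At generation 2 (Catalina, Yago, Pilar, Octavio) there are 4 shares of (1/2)/4 = 1/8 each.
Living: Yago, Pilar, and Octavio — each takes 1/8.
Deceased: Catalina. That 1/8 share is carried to generation 3.
At generation 3 (Mateo, Valentina, Nieves) there are 3 shares of (1/8)/3 = 1/24 each.
Living: Valentina and Nieves — each takes 1/24.
Deceased: Mateo. That 1/24 share is carried to generation 4.
At generation 4 (Elena, Ursula) there are 2 shares of (1/24)/2 = 1/48 each.
Living: Elena and Ursula — each takes 1/48.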